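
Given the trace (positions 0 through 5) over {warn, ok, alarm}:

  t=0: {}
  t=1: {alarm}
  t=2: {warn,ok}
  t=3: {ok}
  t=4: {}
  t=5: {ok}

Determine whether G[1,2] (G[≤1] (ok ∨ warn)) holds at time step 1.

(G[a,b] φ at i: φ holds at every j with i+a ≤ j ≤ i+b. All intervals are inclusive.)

False

Check G[≤1] (ok ∨ warn) at every j in [2,3]:
  j=2: holds on [2,3]
  j=3: fails at 4
Fails at j=3 → formula fails.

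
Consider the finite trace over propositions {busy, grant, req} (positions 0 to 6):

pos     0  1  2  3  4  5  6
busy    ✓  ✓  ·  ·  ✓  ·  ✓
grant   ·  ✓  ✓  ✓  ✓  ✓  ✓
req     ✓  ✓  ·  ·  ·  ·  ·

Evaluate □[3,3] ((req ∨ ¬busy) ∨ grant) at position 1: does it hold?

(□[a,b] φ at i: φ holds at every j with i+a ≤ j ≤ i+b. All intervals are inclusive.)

Check ((req ∨ ¬busy) ∨ grant) at every j in [4,4]:
  j=4: true
All positions satisfy it → formula holds.

Holds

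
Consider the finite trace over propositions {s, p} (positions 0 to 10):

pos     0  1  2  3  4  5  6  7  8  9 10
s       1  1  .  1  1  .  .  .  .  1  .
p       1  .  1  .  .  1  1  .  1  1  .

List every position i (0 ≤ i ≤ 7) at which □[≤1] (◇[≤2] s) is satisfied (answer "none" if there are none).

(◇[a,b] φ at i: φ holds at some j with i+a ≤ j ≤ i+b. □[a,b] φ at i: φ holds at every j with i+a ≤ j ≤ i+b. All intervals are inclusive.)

0, 1, 2, 3, 7

Evaluate at each i in [0,7]:
  i=0: ✓ (all of [0,1])
  i=1: ✓ (all of [1,2])
  i=2: ✓ (all of [2,3])
  i=3: ✓ (all of [3,4])
  i=4: ✗ (fails at j=5)
  i=5: ✗ (fails at j=5)
  i=6: ✗ (fails at j=6)
  i=7: ✓ (all of [7,8])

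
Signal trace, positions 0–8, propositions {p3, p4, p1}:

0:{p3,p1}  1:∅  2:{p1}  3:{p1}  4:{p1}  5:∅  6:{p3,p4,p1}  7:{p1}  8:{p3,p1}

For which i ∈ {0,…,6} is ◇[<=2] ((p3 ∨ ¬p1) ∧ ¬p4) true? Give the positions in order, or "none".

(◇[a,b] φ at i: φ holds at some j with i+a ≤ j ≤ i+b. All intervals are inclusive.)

Evaluate at each i in [0,6]:
  i=0: ✓ (witness j=0)
  i=1: ✓ (witness j=1)
  i=2: ✗ (none in [2,4])
  i=3: ✓ (witness j=5)
  i=4: ✓ (witness j=5)
  i=5: ✓ (witness j=5)
  i=6: ✓ (witness j=8)

0, 1, 3, 4, 5, 6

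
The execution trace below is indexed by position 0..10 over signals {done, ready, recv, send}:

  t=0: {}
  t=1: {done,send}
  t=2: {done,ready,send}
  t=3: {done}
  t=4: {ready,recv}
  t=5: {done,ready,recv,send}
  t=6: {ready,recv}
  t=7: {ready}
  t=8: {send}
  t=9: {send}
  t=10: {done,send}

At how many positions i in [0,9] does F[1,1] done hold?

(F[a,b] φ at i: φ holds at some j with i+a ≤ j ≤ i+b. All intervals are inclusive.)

5

Evaluate at each i in [0,9]:
  i=0: ✓ (witness j=1)
  i=1: ✓ (witness j=2)
  i=2: ✓ (witness j=3)
  i=3: ✗ (none in [4,4])
  i=4: ✓ (witness j=5)
  i=5: ✗ (none in [6,6])
  i=6: ✗ (none in [7,7])
  i=7: ✗ (none in [8,8])
  i=8: ✗ (none in [9,9])
  i=9: ✓ (witness j=10)
Positions where it holds: {0, 1, 2, 4, 9} → 5.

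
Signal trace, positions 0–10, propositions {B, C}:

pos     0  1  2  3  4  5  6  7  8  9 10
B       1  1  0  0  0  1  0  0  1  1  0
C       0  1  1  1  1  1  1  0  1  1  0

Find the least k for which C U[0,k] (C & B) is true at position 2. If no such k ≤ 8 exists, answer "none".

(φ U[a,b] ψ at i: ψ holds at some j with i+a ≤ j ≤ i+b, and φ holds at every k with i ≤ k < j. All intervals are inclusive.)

3

Need earliest j ≥ 2 with (C & B), and C at every k in [2,j-1].
  j=2: rhs fails.
  j=3: rhs fails.
  j=4: rhs fails.
  j=5: rhs holds; lhs holds on [2,4]. k = 3.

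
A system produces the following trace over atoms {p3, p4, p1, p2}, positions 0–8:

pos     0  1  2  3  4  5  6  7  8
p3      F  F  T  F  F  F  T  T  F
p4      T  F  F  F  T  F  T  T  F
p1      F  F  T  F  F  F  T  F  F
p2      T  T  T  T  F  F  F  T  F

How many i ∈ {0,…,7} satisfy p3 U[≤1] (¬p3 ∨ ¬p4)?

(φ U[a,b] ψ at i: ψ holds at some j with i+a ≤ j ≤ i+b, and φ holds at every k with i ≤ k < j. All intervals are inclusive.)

7

Evaluate at each i in [0,7]:
  i=0: ✓ (rhs at j=0)
  i=1: ✓ (rhs at j=1)
  i=2: ✓ (rhs at j=2)
  i=3: ✓ (rhs at j=3)
  i=4: ✓ (rhs at j=4)
  i=5: ✓ (rhs at j=5)
  i=6: ✗ (no rhs in [6,7])
  i=7: ✓ (rhs at j=8; lhs holds on [7,7])
Positions where it holds: {0, 1, 2, 3, 4, 5, 7} → 7.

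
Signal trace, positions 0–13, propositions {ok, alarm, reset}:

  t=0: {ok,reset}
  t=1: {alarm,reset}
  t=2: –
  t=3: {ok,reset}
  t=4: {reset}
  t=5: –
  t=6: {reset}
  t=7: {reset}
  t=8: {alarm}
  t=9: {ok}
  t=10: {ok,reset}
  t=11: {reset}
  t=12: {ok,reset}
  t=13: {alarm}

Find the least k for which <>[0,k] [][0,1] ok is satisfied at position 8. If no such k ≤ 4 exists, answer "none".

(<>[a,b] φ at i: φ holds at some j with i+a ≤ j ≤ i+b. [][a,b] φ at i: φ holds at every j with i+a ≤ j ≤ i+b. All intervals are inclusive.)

1

Scan j = 8,9,… for [][0,1] ok:
  j=8: fails
  j=9: holds
First hit at j=9, so smallest k = 9-8 = 1.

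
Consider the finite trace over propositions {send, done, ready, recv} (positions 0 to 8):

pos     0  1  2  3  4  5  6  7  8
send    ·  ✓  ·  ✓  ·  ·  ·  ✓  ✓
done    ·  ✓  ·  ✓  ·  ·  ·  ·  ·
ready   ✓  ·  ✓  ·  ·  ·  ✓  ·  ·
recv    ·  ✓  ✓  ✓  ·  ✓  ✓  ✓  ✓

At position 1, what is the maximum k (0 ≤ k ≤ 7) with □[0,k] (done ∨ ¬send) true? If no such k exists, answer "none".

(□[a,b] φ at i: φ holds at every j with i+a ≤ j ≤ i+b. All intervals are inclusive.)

(done ∨ ¬send) must hold from j=1 onward; find where it first fails.
  j=1: holds
  j=2: holds
  j=3: holds
  j=4: holds
  j=5: holds
  j=6: holds
  j=7: fails
Holds on [1,6], so largest k = 5.

5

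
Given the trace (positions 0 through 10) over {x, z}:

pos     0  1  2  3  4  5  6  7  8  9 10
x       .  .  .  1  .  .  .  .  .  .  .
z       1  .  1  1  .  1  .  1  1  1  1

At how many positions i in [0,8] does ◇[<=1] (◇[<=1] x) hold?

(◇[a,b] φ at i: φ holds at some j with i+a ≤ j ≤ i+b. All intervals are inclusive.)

3

Evaluate at each i in [0,8]:
  i=0: ✗ (none in [0,1])
  i=1: ✓ (witness j=2)
  i=2: ✓ (witness j=2)
  i=3: ✓ (witness j=3)
  i=4: ✗ (none in [4,5])
  i=5: ✗ (none in [5,6])
  i=6: ✗ (none in [6,7])
  i=7: ✗ (none in [7,8])
  i=8: ✗ (none in [8,9])
Positions where it holds: {1, 2, 3} → 3.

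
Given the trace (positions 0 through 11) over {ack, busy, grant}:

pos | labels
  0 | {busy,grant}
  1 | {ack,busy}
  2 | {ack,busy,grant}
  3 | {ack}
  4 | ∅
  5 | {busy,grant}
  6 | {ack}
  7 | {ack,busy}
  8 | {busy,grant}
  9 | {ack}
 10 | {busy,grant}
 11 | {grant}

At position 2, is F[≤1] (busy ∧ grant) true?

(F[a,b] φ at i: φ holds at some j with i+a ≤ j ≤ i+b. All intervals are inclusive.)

Yes

Check (busy ∧ grant) at each j in [2,3]:
  j=2: true
  j=3: false
Found at j=2 → formula holds.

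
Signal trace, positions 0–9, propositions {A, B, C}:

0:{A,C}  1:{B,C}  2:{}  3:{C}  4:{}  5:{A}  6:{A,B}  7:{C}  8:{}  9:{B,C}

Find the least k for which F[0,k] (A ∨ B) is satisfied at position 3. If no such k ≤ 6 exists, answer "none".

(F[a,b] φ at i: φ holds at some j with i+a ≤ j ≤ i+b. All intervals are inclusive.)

2

Scan j = 3,4,… for (A ∨ B):
  j=3: fails
  j=4: fails
  j=5: holds
First hit at j=5, so smallest k = 5-3 = 2.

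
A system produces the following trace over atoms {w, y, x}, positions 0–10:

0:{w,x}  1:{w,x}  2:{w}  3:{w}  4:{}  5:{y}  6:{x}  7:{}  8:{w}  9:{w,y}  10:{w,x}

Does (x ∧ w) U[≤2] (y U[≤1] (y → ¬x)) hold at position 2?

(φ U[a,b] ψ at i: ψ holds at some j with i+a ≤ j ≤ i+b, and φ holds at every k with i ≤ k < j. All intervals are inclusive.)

Need some j in [2,4] with (y U[≤1] (y → ¬x)), and (x ∧ w) at every k in [2,j-1].
  j=2: (y U[≤1] (y → ¬x)) holds; no prefix to check → satisfied.

Holds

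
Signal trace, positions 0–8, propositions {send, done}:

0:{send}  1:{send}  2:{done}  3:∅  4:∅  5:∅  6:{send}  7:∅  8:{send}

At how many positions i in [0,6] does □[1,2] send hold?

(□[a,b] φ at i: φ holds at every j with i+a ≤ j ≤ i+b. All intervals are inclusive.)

0

Evaluate at each i in [0,6]:
  i=0: ✗ (fails at j=2)
  i=1: ✗ (fails at j=2)
  i=2: ✗ (fails at j=3)
  i=3: ✗ (fails at j=4)
  i=4: ✗ (fails at j=5)
  i=5: ✗ (fails at j=7)
  i=6: ✗ (fails at j=7)
Positions where it holds: {} → 0.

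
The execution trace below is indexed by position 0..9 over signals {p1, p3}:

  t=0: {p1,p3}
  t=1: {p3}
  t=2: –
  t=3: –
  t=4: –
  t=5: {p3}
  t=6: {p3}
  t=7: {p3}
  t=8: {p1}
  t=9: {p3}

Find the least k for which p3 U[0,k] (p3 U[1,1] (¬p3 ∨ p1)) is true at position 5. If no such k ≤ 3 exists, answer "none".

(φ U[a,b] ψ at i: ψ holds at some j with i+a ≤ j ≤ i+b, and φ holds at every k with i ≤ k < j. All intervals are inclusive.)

2

Need earliest j ≥ 5 with (p3 U[1,1] (¬p3 ∨ p1)), and p3 at every k in [5,j-1].
  j=5: rhs fails.
  j=6: rhs fails.
  j=7: rhs holds; lhs holds on [5,6]. k = 2.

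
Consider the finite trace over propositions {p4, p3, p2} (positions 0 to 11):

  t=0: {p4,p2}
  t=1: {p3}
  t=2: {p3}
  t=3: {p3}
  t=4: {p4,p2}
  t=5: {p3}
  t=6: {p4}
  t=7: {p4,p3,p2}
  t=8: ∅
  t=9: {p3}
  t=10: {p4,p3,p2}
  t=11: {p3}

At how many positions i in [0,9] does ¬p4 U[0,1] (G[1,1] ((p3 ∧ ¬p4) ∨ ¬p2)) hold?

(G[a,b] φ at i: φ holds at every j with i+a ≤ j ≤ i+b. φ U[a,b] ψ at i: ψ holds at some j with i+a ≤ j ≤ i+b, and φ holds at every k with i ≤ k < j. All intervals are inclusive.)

9

Evaluate at each i in [0,9]:
  i=0: ✓ (rhs at j=0)
  i=1: ✓ (rhs at j=1)
  i=2: ✓ (rhs at j=2)
  i=3: ✓ (rhs at j=4; lhs holds on [3,3])
  i=4: ✓ (rhs at j=4)
  i=5: ✓ (rhs at j=5)
  i=6: ✗ (lhs fails at k=6 before rhs at j=7)
  i=7: ✓ (rhs at j=7)
  i=8: ✓ (rhs at j=8)
  i=9: ✓ (rhs at j=10; lhs holds on [9,9])
Positions where it holds: {0, 1, 2, 3, 4, 5, 7, 8, 9} → 9.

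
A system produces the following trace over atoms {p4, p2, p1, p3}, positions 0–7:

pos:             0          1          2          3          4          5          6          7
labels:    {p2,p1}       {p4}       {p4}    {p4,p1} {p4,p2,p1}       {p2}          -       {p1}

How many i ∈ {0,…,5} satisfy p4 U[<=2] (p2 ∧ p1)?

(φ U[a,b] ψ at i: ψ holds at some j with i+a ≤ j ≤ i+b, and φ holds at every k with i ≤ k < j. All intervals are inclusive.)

Evaluate at each i in [0,5]:
  i=0: ✓ (rhs at j=0)
  i=1: ✗ (no rhs in [1,3])
  i=2: ✓ (rhs at j=4; lhs holds on [2,3])
  i=3: ✓ (rhs at j=4; lhs holds on [3,3])
  i=4: ✓ (rhs at j=4)
  i=5: ✗ (no rhs in [5,7])
Positions where it holds: {0, 2, 3, 4} → 4.

4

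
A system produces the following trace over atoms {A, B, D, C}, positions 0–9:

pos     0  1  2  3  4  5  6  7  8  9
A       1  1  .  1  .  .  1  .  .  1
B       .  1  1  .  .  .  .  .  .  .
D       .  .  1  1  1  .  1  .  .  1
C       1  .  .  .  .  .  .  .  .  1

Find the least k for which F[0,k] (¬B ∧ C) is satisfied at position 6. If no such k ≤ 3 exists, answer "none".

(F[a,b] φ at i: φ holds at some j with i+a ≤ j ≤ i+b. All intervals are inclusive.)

3

Scan j = 6,7,… for (¬B ∧ C):
  j=6: fails
  j=7: fails
  j=8: fails
  j=9: holds
First hit at j=9, so smallest k = 9-6 = 3.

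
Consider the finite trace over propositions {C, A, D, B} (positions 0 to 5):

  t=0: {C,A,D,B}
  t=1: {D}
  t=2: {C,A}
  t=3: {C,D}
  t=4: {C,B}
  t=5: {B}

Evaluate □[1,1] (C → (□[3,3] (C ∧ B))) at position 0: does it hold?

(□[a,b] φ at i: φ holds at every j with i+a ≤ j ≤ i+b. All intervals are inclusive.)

True

Check (C → (□[3,3] (C ∧ B))) at every j in [1,1]:
  j=1: antecedent false → ✓
All positions satisfy it → formula holds.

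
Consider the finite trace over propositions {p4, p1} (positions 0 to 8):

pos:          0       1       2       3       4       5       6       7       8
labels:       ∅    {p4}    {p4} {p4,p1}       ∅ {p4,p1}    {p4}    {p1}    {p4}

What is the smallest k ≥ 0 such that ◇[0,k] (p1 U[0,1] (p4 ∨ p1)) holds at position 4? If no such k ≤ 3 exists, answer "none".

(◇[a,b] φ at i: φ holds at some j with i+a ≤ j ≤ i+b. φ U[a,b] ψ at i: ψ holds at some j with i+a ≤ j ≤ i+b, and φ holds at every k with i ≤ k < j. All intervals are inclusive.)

Scan j = 4,5,… for (p1 U[0,1] (p4 ∨ p1)):
  j=4: fails
  j=5: holds
First hit at j=5, so smallest k = 5-4 = 1.

1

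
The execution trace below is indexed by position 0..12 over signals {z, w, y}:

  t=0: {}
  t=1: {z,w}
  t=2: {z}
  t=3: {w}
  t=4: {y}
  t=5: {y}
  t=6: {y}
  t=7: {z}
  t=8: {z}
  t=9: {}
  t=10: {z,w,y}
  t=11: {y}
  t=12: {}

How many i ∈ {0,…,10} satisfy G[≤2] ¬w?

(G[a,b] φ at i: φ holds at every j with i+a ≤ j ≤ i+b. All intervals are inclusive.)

Evaluate at each i in [0,10]:
  i=0: ✗ (fails at j=1)
  i=1: ✗ (fails at j=1)
  i=2: ✗ (fails at j=3)
  i=3: ✗ (fails at j=3)
  i=4: ✓ (all of [4,6])
  i=5: ✓ (all of [5,7])
  i=6: ✓ (all of [6,8])
  i=7: ✓ (all of [7,9])
  i=8: ✗ (fails at j=10)
  i=9: ✗ (fails at j=10)
  i=10: ✗ (fails at j=10)
Positions where it holds: {4, 5, 6, 7} → 4.

4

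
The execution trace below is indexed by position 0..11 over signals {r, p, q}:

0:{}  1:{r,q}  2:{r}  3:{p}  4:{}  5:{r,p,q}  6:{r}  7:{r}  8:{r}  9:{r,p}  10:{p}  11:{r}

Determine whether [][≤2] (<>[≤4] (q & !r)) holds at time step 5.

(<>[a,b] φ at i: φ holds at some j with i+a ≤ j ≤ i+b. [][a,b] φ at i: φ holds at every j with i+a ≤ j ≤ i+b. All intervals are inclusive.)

Check <>[≤4] (q & !r) at every j in [5,7]:
  j=5: fails (none in [5,9])
  j=6: fails (none in [6,10])
  j=7: fails (none in [7,11])
Fails at j=5 → formula fails.

No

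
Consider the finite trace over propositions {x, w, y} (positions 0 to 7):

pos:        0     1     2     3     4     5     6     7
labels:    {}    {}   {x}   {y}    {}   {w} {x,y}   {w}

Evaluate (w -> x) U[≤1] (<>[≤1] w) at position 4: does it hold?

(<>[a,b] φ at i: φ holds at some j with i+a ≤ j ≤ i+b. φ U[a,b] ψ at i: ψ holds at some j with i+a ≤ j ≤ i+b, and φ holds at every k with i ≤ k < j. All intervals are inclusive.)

Yes

Need some j in [4,5] with <>[≤1] w, and (w -> x) at every k in [4,j-1].
  j=4: <>[≤1] w holds; no prefix to check → satisfied.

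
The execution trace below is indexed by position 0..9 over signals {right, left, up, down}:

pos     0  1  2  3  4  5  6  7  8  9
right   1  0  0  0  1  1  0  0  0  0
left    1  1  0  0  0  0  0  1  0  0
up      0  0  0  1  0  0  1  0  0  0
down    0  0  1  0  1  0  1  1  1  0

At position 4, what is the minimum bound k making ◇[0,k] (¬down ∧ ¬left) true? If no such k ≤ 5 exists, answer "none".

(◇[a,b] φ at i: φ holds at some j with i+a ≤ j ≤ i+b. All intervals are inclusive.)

Scan j = 4,5,… for (¬down ∧ ¬left):
  j=4: fails
  j=5: holds
First hit at j=5, so smallest k = 5-4 = 1.

1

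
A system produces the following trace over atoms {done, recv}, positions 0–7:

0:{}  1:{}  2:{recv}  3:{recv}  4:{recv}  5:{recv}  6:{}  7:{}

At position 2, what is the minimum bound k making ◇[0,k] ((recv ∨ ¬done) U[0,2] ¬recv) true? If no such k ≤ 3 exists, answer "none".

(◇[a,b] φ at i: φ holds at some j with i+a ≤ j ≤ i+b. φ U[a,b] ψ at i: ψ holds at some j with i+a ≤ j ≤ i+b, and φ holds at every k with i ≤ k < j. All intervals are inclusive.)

Scan j = 2,3,… for ((recv ∨ ¬done) U[0,2] ¬recv):
  j=2: fails
  j=3: fails
  j=4: holds
First hit at j=4, so smallest k = 4-2 = 2.

2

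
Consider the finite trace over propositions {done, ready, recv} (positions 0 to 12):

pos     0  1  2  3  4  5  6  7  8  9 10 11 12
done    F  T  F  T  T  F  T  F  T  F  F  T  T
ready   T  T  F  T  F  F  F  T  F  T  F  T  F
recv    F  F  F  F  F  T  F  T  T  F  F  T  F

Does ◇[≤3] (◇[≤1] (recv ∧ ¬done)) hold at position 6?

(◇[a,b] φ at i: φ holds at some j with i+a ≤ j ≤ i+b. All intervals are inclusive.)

Yes

Check ◇[≤1] (recv ∧ ¬done) at each j in [6,9]:
  j=6: holds (witness at 7)
  j=7: holds (witness at 7)
  j=8: fails (none in [8,9])
  j=9: fails (none in [9,10])
Found at j=6 → formula holds.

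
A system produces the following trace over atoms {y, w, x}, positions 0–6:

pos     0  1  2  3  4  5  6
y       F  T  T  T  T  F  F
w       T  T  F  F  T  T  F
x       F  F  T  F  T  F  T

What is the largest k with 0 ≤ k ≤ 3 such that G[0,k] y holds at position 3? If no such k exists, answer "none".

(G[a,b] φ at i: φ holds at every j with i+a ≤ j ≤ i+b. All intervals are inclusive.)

y must hold from j=3 onward; find where it first fails.
  j=3: holds
  j=4: holds
  j=5: fails
Holds on [3,4], so largest k = 1.

1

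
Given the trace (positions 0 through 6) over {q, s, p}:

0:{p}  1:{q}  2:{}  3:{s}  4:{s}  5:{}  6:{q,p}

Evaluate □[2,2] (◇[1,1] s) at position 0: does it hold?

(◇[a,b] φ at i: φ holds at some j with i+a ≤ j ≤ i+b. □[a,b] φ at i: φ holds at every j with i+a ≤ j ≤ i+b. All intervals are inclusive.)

True

Check ◇[1,1] s at every j in [2,2]:
  j=2: holds (witness at 3)
All positions satisfy it → formula holds.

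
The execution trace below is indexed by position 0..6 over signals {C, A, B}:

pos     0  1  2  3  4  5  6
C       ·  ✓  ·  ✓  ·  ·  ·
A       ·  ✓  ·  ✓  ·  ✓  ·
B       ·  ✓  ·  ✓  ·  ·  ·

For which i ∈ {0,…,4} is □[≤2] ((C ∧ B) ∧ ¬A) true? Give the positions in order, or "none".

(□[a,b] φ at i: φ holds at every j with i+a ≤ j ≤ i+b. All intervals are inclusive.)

Evaluate at each i in [0,4]:
  i=0: ✗ (fails at j=0)
  i=1: ✗ (fails at j=1)
  i=2: ✗ (fails at j=2)
  i=3: ✗ (fails at j=3)
  i=4: ✗ (fails at j=4)

none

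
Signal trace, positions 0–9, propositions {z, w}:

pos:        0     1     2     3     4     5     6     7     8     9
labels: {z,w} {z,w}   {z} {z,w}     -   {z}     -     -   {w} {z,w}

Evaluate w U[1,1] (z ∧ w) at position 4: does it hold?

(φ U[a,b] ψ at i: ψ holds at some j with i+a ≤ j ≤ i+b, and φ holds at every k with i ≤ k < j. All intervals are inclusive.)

No

Need some j in [5,5] with (z ∧ w), and w at every k in [4,j-1].
  j=5: (z ∧ w) false.
No j in the window works → until fails.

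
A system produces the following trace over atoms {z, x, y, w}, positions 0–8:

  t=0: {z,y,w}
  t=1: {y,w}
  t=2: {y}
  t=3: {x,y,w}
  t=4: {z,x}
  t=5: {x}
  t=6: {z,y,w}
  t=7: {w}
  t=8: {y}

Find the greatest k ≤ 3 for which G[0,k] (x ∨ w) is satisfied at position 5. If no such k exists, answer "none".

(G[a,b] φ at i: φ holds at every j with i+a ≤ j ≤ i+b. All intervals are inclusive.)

(x ∨ w) must hold from j=5 onward; find where it first fails.
  j=5: holds
  j=6: holds
  j=7: holds
  j=8: fails
Holds on [5,7], so largest k = 2.

2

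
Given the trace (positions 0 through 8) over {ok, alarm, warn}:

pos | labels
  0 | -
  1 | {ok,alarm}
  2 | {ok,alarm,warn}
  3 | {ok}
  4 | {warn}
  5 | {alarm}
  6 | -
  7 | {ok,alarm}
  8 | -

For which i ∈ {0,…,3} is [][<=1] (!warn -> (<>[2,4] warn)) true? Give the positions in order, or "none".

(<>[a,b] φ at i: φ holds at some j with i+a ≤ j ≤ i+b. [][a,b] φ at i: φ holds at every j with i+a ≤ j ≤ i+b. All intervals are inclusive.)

Evaluate at each i in [0,3]:
  i=0: ✓ (all of [0,1])
  i=1: ✓ (all of [1,2])
  i=2: ✗ (fails at j=3)
  i=3: ✗ (fails at j=3)

0, 1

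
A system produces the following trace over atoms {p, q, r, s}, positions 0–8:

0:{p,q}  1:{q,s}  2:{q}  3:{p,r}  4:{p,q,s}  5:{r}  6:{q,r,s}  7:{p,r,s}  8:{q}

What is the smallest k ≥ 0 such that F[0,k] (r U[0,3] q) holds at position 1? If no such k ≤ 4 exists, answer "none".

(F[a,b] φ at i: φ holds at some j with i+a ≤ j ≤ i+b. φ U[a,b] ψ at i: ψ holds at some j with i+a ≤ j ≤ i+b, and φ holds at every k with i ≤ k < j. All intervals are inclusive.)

Scan j = 1,2,… for (r U[0,3] q):
  j=1: holds
First hit at j=1, so smallest k = 1-1 = 0.

0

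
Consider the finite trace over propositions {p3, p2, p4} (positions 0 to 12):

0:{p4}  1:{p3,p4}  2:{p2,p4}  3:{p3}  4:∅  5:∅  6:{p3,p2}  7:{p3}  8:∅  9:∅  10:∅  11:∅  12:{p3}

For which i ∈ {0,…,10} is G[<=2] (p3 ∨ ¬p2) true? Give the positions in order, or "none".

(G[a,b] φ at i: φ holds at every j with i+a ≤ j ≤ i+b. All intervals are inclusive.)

Evaluate at each i in [0,10]:
  i=0: ✗ (fails at j=2)
  i=1: ✗ (fails at j=2)
  i=2: ✗ (fails at j=2)
  i=3: ✓ (all of [3,5])
  i=4: ✓ (all of [4,6])
  i=5: ✓ (all of [5,7])
  i=6: ✓ (all of [6,8])
  i=7: ✓ (all of [7,9])
  i=8: ✓ (all of [8,10])
  i=9: ✓ (all of [9,11])
  i=10: ✓ (all of [10,12])

3, 4, 5, 6, 7, 8, 9, 10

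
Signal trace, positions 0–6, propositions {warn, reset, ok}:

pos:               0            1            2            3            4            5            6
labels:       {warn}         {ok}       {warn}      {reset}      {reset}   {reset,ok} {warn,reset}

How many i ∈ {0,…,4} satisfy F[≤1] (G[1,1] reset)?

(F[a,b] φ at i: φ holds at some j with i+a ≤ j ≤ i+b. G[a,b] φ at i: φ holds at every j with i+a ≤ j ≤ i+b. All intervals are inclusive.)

4

Evaluate at each i in [0,4]:
  i=0: ✗ (none in [0,1])
  i=1: ✓ (witness j=2)
  i=2: ✓ (witness j=2)
  i=3: ✓ (witness j=3)
  i=4: ✓ (witness j=4)
Positions where it holds: {1, 2, 3, 4} → 4.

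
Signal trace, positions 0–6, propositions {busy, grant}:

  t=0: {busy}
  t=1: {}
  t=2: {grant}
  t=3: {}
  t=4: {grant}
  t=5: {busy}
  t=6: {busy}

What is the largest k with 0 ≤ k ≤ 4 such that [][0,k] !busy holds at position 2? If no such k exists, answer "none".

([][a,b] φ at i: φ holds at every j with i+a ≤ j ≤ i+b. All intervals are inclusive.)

!busy must hold from j=2 onward; find where it first fails.
  j=2: holds
  j=3: holds
  j=4: holds
  j=5: fails
Holds on [2,4], so largest k = 2.

2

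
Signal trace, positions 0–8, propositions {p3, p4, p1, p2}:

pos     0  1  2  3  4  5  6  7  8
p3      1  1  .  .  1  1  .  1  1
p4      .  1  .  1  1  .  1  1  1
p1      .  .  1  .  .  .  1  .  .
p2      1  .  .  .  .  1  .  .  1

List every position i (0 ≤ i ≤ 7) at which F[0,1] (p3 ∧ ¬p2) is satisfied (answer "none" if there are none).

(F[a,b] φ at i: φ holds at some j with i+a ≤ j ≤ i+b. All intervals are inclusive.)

0, 1, 3, 4, 6, 7

Evaluate at each i in [0,7]:
  i=0: ✓ (witness j=1)
  i=1: ✓ (witness j=1)
  i=2: ✗ (none in [2,3])
  i=3: ✓ (witness j=4)
  i=4: ✓ (witness j=4)
  i=5: ✗ (none in [5,6])
  i=6: ✓ (witness j=7)
  i=7: ✓ (witness j=7)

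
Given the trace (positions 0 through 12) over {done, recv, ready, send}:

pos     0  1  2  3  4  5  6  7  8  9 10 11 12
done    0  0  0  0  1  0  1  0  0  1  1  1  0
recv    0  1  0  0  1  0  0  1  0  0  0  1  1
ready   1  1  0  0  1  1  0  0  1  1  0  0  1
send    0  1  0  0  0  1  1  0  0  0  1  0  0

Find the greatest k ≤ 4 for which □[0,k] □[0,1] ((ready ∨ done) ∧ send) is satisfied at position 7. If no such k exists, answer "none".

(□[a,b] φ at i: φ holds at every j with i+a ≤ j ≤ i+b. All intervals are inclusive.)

□[0,1] ((ready ∨ done) ∧ send) must hold from j=7 onward; find where it first fails.
  j=7: fails → no k works.

none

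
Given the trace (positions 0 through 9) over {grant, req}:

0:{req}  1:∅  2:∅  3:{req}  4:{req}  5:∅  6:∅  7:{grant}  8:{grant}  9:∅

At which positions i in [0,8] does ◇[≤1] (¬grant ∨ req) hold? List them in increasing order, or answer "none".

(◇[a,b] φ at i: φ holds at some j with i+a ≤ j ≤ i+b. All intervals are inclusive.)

Evaluate at each i in [0,8]:
  i=0: ✓ (witness j=0)
  i=1: ✓ (witness j=1)
  i=2: ✓ (witness j=2)
  i=3: ✓ (witness j=3)
  i=4: ✓ (witness j=4)
  i=5: ✓ (witness j=5)
  i=6: ✓ (witness j=6)
  i=7: ✗ (none in [7,8])
  i=8: ✓ (witness j=9)

0, 1, 2, 3, 4, 5, 6, 8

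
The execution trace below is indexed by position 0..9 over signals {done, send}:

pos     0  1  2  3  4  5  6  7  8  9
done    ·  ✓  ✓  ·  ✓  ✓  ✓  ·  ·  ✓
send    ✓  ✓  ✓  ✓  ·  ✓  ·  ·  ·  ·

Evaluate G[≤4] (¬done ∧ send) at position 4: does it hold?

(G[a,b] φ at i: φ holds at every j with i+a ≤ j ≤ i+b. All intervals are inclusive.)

No

Check (¬done ∧ send) at every j in [4,8]:
  j=4: false
  j=5: false
  j=6: false
  j=7: false
  j=8: false
Fails at j=4 → formula fails.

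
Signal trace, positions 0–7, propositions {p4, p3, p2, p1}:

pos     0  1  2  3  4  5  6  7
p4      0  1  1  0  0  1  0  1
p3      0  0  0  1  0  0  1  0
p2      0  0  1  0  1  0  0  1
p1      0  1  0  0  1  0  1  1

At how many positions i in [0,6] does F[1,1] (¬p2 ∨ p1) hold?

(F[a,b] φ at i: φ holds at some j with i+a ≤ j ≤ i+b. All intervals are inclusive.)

Evaluate at each i in [0,6]:
  i=0: ✓ (witness j=1)
  i=1: ✗ (none in [2,2])
  i=2: ✓ (witness j=3)
  i=3: ✓ (witness j=4)
  i=4: ✓ (witness j=5)
  i=5: ✓ (witness j=6)
  i=6: ✓ (witness j=7)
Positions where it holds: {0, 2, 3, 4, 5, 6} → 6.

6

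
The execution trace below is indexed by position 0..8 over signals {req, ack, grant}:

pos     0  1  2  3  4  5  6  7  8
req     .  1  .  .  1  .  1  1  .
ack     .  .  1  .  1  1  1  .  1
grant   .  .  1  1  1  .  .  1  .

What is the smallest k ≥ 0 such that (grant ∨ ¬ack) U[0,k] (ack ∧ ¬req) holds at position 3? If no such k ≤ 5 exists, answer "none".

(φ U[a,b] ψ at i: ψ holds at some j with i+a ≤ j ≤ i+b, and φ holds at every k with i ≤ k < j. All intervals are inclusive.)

2

Need earliest j ≥ 3 with (ack ∧ ¬req), and (grant ∨ ¬ack) at every k in [3,j-1].
  j=3: rhs fails.
  j=4: rhs fails.
  j=5: rhs holds; lhs holds on [3,4]. k = 2.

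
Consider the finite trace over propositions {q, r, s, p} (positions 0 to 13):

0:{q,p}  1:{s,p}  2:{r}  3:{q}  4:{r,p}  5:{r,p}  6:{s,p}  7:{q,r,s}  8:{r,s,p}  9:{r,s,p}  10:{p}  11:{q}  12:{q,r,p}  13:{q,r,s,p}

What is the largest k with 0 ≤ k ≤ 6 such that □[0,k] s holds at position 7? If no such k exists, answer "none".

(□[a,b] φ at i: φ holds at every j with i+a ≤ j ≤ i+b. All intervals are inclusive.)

s must hold from j=7 onward; find where it first fails.
  j=7: holds
  j=8: holds
  j=9: holds
  j=10: fails
Holds on [7,9], so largest k = 2.

2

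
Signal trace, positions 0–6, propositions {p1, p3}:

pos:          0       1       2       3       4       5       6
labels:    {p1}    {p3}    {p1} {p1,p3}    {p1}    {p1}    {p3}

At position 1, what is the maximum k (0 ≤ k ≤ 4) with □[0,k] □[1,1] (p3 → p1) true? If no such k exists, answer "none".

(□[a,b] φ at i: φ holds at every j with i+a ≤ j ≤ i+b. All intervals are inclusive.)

□[1,1] (p3 → p1) must hold from j=1 onward; find where it first fails.
  j=1: holds
  j=2: holds
  j=3: holds
  j=4: holds
  j=5: fails
Holds on [1,4], so largest k = 3.

3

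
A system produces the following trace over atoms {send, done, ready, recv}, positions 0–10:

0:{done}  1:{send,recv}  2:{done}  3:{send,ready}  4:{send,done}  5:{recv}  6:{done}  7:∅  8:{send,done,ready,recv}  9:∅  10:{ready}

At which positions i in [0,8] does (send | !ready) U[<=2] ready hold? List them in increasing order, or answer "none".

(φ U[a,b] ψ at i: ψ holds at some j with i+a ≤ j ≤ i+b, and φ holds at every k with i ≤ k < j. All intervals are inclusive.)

1, 2, 3, 6, 7, 8

Evaluate at each i in [0,8]:
  i=0: ✗ (no rhs in [0,2])
  i=1: ✓ (rhs at j=3; lhs holds on [1,2])
  i=2: ✓ (rhs at j=3; lhs holds on [2,2])
  i=3: ✓ (rhs at j=3)
  i=4: ✗ (no rhs in [4,6])
  i=5: ✗ (no rhs in [5,7])
  i=6: ✓ (rhs at j=8; lhs holds on [6,7])
  i=7: ✓ (rhs at j=8; lhs holds on [7,7])
  i=8: ✓ (rhs at j=8)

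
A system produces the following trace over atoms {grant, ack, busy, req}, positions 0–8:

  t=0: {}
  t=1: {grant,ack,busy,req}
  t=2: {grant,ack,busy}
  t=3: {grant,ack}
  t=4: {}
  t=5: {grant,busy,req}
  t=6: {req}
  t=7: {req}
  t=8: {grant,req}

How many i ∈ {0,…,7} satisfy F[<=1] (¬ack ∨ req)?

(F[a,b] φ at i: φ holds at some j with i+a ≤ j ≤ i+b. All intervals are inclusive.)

7

Evaluate at each i in [0,7]:
  i=0: ✓ (witness j=0)
  i=1: ✓ (witness j=1)
  i=2: ✗ (none in [2,3])
  i=3: ✓ (witness j=4)
  i=4: ✓ (witness j=4)
  i=5: ✓ (witness j=5)
  i=6: ✓ (witness j=6)
  i=7: ✓ (witness j=7)
Positions where it holds: {0, 1, 3, 4, 5, 6, 7} → 7.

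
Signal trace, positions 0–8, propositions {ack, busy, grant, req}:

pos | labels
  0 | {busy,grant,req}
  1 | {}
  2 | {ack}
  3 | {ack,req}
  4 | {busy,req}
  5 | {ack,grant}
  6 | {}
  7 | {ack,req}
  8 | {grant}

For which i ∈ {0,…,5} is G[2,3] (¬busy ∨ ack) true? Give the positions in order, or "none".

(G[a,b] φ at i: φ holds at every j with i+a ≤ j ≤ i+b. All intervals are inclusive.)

0, 3, 4, 5

Evaluate at each i in [0,5]:
  i=0: ✓ (all of [2,3])
  i=1: ✗ (fails at j=4)
  i=2: ✗ (fails at j=4)
  i=3: ✓ (all of [5,6])
  i=4: ✓ (all of [6,7])
  i=5: ✓ (all of [7,8])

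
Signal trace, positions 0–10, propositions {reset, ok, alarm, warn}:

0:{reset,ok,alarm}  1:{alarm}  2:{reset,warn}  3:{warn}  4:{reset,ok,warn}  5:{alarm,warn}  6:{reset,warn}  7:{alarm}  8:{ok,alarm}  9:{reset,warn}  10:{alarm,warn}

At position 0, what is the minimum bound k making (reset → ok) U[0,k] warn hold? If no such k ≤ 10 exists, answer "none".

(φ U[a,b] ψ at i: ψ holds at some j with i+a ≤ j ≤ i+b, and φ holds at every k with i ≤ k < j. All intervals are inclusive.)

Need earliest j ≥ 0 with warn, and (reset → ok) at every k in [0,j-1].
  j=0: rhs fails.
  j=1: rhs fails.
  j=2: rhs holds; lhs holds on [0,1]. k = 2.

2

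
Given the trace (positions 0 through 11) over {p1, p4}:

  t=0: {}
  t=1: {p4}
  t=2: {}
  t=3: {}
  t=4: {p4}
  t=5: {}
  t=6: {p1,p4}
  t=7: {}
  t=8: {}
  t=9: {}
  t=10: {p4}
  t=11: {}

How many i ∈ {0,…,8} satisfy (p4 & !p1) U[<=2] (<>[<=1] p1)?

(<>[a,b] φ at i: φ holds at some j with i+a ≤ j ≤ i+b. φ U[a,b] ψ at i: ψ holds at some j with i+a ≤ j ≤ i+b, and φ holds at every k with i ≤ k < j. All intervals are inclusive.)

3

Evaluate at each i in [0,8]:
  i=0: ✗ (no rhs in [0,2])
  i=1: ✗ (no rhs in [1,3])
  i=2: ✗ (no rhs in [2,4])
  i=3: ✗ (lhs fails at k=3 before rhs at j=5)
  i=4: ✓ (rhs at j=5; lhs holds on [4,4])
  i=5: ✓ (rhs at j=5)
  i=6: ✓ (rhs at j=6)
  i=7: ✗ (no rhs in [7,9])
  i=8: ✗ (no rhs in [8,10])
Positions where it holds: {4, 5, 6} → 3.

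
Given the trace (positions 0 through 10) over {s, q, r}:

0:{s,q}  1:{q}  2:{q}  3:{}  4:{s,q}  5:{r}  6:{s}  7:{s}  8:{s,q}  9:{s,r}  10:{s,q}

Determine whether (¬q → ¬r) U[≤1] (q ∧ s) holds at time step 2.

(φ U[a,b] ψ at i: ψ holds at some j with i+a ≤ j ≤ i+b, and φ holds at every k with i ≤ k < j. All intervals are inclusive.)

False

Need some j in [2,3] with (q ∧ s), and (¬q → ¬r) at every k in [2,j-1].
  j=2: (q ∧ s) false.
  j=3: (q ∧ s) false.
No j in the window works → until fails.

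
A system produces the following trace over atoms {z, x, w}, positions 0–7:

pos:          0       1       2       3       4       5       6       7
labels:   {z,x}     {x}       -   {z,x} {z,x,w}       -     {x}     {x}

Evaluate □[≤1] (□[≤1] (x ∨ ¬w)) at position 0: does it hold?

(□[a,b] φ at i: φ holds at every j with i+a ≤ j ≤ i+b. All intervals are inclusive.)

True

Check □[≤1] (x ∨ ¬w) at every j in [0,1]:
  j=0: holds on [0,1]
  j=1: holds on [1,2]
All positions satisfy it → formula holds.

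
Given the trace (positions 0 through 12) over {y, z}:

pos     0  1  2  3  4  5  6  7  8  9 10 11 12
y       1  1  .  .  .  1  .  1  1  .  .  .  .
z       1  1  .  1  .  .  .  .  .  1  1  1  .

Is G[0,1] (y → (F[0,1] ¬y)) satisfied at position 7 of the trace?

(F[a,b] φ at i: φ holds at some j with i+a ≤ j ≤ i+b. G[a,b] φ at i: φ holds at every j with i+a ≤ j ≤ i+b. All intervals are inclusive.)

Check (y → (F[0,1] ¬y)) at every j in [7,8]:
  j=7: antecedent true; consequent fails (none in [7,8]) → ✗
  j=8: antecedent true; consequent holds (witness at 9) → ✓
Fails at j=7 → formula fails.

No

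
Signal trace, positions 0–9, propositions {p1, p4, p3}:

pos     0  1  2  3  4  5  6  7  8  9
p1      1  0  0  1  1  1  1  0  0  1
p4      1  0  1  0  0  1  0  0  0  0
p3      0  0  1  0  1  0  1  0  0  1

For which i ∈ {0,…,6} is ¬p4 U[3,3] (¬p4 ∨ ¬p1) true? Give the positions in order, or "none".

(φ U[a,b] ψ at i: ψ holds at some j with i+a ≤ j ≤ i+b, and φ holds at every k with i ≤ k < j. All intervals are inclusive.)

Evaluate at each i in [0,6]:
  i=0: ✗ (lhs fails at k=0 before rhs at j=3)
  i=1: ✗ (lhs fails at k=2 before rhs at j=4)
  i=2: ✗ (no rhs in [5,5])
  i=3: ✗ (lhs fails at k=5 before rhs at j=6)
  i=4: ✗ (lhs fails at k=5 before rhs at j=7)
  i=5: ✗ (lhs fails at k=5 before rhs at j=8)
  i=6: ✓ (rhs at j=9; lhs holds on [6,8])

6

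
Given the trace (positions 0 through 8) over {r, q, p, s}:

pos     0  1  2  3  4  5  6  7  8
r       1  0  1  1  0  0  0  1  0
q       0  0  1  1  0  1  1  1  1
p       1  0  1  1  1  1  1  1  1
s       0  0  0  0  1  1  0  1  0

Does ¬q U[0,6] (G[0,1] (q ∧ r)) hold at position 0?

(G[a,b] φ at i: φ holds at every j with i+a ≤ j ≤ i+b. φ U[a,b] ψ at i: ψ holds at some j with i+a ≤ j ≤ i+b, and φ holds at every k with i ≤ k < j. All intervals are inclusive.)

Yes

Need some j in [0,6] with G[0,1] (q ∧ r), and ¬q at every k in [0,j-1].
  j=0: G[0,1] (q ∧ r) — fails at 0.
  j=1: G[0,1] (q ∧ r) — fails at 1.
  j=2: G[0,1] (q ∧ r) holds; ¬q holds at every k in [0,1] → satisfied.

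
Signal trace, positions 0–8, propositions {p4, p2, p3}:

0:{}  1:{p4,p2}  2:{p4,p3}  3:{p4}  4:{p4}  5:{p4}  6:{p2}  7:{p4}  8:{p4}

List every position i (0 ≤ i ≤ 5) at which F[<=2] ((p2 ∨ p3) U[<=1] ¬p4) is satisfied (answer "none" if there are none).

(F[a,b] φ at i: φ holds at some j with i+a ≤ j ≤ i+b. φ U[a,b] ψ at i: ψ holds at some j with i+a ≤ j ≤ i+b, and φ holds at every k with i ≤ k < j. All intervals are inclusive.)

0, 4, 5

Evaluate at each i in [0,5]:
  i=0: ✓ (witness j=0)
  i=1: ✗ (none in [1,3])
  i=2: ✗ (none in [2,4])
  i=3: ✗ (none in [3,5])
  i=4: ✓ (witness j=6)
  i=5: ✓ (witness j=6)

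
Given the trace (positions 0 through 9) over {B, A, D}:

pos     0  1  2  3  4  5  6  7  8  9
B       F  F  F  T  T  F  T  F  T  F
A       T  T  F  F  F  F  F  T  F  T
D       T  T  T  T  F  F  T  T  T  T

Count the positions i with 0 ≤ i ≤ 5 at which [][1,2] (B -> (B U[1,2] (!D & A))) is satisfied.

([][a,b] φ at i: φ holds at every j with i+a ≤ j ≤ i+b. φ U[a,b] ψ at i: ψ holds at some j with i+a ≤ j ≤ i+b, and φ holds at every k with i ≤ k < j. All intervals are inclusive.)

1

Evaluate at each i in [0,5]:
  i=0: ✓ (all of [1,2])
  i=1: ✗ (fails at j=3)
  i=2: ✗ (fails at j=3)
  i=3: ✗ (fails at j=4)
  i=4: ✗ (fails at j=6)
  i=5: ✗ (fails at j=6)
Positions where it holds: {0} → 1.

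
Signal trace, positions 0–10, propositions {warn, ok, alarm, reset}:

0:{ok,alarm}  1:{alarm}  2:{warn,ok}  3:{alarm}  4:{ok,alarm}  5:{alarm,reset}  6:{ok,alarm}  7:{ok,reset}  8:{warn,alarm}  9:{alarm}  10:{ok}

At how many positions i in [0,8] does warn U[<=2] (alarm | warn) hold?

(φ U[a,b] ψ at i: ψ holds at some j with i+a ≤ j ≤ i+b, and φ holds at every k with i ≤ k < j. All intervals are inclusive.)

8

Evaluate at each i in [0,8]:
  i=0: ✓ (rhs at j=0)
  i=1: ✓ (rhs at j=1)
  i=2: ✓ (rhs at j=2)
  i=3: ✓ (rhs at j=3)
  i=4: ✓ (rhs at j=4)
  i=5: ✓ (rhs at j=5)
  i=6: ✓ (rhs at j=6)
  i=7: ✗ (lhs fails at k=7 before rhs at j=8)
  i=8: ✓ (rhs at j=8)
Positions where it holds: {0, 1, 2, 3, 4, 5, 6, 8} → 8.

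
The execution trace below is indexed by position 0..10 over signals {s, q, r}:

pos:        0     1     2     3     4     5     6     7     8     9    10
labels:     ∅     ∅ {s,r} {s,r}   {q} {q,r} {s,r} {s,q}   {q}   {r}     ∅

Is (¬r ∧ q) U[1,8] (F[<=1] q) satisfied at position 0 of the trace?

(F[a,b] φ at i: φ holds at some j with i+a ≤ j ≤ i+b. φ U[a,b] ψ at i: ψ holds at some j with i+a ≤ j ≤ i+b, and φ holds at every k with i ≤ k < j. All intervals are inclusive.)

Need some j in [1,8] with F[<=1] q, and (¬r ∧ q) at every k in [0,j-1].
  j=1: F[<=1] q — fails (none in [1,2]).
  j=2: F[<=1] q — fails (none in [2,3]).
  j=3: F[<=1] q holds, but (¬r ∧ q) fails at k=0 → not this j.
  j=4: F[<=1] q holds, but (¬r ∧ q) fails at k=0 → not this j.
  j=5: F[<=1] q holds, but (¬r ∧ q) fails at k=0 → not this j.
  j=6: F[<=1] q holds, but (¬r ∧ q) fails at k=0 → not this j.
  j=7: F[<=1] q holds, but (¬r ∧ q) fails at k=0 → not this j.
  j=8: F[<=1] q holds, but (¬r ∧ q) fails at k=0 → not this j.
No j in the window works → until fails.

Does not hold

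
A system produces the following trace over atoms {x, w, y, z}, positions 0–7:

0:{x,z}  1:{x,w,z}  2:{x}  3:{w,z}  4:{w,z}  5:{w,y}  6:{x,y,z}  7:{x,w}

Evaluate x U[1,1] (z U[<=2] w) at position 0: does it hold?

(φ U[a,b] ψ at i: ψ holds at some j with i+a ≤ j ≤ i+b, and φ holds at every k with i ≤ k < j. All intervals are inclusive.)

Holds

Need some j in [1,1] with (z U[<=2] w), and x at every k in [0,j-1].
  j=1: (z U[<=2] w) holds; x holds at every k in [0,0] → satisfied.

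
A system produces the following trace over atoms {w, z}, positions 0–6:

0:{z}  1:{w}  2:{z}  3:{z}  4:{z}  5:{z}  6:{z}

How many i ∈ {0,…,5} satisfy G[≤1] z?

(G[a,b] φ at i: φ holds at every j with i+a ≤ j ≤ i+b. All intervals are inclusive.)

4

Evaluate at each i in [0,5]:
  i=0: ✗ (fails at j=1)
  i=1: ✗ (fails at j=1)
  i=2: ✓ (all of [2,3])
  i=3: ✓ (all of [3,4])
  i=4: ✓ (all of [4,5])
  i=5: ✓ (all of [5,6])
Positions where it holds: {2, 3, 4, 5} → 4.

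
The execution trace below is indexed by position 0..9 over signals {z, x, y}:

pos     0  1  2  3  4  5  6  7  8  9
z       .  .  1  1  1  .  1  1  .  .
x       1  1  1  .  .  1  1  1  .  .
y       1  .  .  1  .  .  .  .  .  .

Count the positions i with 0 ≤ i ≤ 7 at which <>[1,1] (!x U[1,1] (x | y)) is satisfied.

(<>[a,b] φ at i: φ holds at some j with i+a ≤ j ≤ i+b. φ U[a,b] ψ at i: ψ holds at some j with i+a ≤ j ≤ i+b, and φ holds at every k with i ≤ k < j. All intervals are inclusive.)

Evaluate at each i in [0,7]:
  i=0: ✗ (none in [1,1])
  i=1: ✗ (none in [2,2])
  i=2: ✗ (none in [3,3])
  i=3: ✓ (witness j=4)
  i=4: ✗ (none in [5,5])
  i=5: ✗ (none in [6,6])
  i=6: ✗ (none in [7,7])
  i=7: ✗ (none in [8,8])
Positions where it holds: {3} → 1.

1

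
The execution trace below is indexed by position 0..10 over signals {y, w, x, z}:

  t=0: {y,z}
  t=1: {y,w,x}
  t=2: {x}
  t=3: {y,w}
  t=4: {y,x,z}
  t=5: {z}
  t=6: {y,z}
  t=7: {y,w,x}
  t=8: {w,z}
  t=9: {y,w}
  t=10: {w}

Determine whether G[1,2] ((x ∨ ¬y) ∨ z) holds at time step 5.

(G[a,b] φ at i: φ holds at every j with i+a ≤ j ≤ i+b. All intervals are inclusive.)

Check ((x ∨ ¬y) ∨ z) at every j in [6,7]:
  j=6: true
  j=7: true
All positions satisfy it → formula holds.

True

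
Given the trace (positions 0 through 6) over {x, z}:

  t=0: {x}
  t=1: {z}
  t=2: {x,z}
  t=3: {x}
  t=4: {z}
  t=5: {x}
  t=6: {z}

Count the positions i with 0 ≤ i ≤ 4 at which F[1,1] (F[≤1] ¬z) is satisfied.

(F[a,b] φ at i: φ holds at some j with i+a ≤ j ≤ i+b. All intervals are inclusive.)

Evaluate at each i in [0,4]:
  i=0: ✗ (none in [1,1])
  i=1: ✓ (witness j=2)
  i=2: ✓ (witness j=3)
  i=3: ✓ (witness j=4)
  i=4: ✓ (witness j=5)
Positions where it holds: {1, 2, 3, 4} → 4.

4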